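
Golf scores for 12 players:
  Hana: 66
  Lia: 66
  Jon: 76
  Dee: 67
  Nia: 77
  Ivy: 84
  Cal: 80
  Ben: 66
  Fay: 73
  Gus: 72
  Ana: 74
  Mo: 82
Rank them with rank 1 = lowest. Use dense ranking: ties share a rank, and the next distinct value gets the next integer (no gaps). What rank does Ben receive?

Sorted (ascending): 66, 66, 66, 67, 72, 73, 74, 76, 77, 80, 82, 84
The 3 values of 66 share dense rank 1.
Remaining distinct values take the next consecutive integers.
Ben has value 66 → rank 1.

1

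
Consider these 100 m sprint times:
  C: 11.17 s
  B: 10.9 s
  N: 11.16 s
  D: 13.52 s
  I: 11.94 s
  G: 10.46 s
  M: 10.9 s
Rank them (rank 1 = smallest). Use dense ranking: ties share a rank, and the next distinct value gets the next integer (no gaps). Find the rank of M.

2

Sorted (ascending): 10.46, 10.9, 10.9, 11.16, 11.17, 11.94, 13.52
The 2 values of 10.9 share dense rank 2.
Remaining distinct values take the next consecutive integers.
M has value 10.9 s → rank 2.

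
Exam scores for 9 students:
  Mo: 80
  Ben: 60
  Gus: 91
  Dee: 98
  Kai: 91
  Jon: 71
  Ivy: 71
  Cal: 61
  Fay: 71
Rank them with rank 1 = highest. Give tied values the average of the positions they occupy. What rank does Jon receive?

6

Sorted (descending): 98, 91, 91, 80, 71, 71, 71, 61, 60
The 2 values of 91 occupy positions 2–3 → average rank (2+3)/2 = 2.5.
The 3 values of 71 occupy positions 5–7 → average rank 6.
Jon has value 71 → rank 6.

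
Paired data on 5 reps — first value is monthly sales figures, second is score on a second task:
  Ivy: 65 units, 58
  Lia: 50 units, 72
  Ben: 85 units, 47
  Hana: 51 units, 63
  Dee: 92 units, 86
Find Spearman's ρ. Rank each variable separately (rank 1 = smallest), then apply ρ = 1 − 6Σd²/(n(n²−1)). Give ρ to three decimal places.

Ranks of variable 1: 3, 1, 4, 2, 5
Ranks of variable 2: 2, 4, 1, 3, 5
d = r₁ − r₂: 1, -3, 3, -1, 0
d²: 1, 9, 9, 1, 0; Σd² = 20
ρ = 1 − 6·20/(5·24) = 1 − 120/120 = 0.000

0.000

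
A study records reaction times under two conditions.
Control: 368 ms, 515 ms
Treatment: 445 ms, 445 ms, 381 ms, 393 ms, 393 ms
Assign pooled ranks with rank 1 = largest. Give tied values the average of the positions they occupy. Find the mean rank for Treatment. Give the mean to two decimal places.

Sorted (descending): 515, 445, 445, 393, 393, 381, 368
The 2 values of 445 occupy positions 2–3 → average rank (2+3)/2 = 2.5.
The 2 values of 393 occupy positions 4–5 → average rank (4+5)/2 = 4.5.
Treatment values → pooled ranks: 445→2.5, 445→2.5, 381→6, 393→4.5, 393→4.5
Mean rank = (2.5 + 2.5 + 6 + 4.5 + 4.5) / 5 = 4.00

4.00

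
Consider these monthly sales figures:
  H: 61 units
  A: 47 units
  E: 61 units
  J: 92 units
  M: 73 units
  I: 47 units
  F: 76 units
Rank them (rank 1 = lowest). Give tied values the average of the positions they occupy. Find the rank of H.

Sorted (ascending): 47, 47, 61, 61, 73, 76, 92
The 2 values of 47 occupy positions 1–2 → average rank (1+2)/2 = 1.5.
The 2 values of 61 occupy positions 3–4 → average rank (3+4)/2 = 3.5.
H has value 61 units → rank 3.5.

3.5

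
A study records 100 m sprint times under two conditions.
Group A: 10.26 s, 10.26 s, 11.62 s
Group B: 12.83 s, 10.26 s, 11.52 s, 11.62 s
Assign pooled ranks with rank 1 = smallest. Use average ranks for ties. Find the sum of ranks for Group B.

18.5

Sorted (ascending): 10.26, 10.26, 10.26, 11.52, 11.62, 11.62, 12.83
The 3 values of 10.26 occupy positions 1–3 → average rank 2.
The 2 values of 11.62 occupy positions 5–6 → average rank (5+6)/2 = 5.5.
Group B values → pooled ranks: 12.83→7, 10.26→2, 11.52→4, 11.62→5.5
Rank sum = 7 + 2 + 4 + 5.5 = 18.5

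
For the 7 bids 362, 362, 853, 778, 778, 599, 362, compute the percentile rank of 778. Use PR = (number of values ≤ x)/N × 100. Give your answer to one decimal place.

85.7

N = 7.
Strictly below 778: 4. Equal to 778: 2.
PR = 6/7 × 100 = 85.7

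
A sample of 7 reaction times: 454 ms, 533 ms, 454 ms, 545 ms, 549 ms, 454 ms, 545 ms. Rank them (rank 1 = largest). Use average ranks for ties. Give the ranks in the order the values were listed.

6, 4, 6, 2.5, 1, 6, 2.5

Sorted (descending): 549, 545, 545, 533, 454, 454, 454
The 2 values of 545 occupy positions 2–3 → average rank (2+3)/2 = 2.5.
The 3 values of 454 occupy positions 5–7 → average rank 6.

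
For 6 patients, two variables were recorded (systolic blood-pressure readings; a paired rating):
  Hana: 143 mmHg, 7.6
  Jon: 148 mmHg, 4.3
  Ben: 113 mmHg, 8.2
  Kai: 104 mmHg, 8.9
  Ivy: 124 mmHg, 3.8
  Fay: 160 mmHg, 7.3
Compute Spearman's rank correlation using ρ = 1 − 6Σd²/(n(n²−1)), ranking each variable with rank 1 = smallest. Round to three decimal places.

-0.600

Ranks of variable 1: 4, 5, 2, 1, 3, 6
Ranks of variable 2: 4, 2, 5, 6, 1, 3
d = r₁ − r₂: 0, 3, -3, -5, 2, 3
d²: 0, 9, 9, 25, 4, 9; Σd² = 56
ρ = 1 − 6·56/(6·35) = 1 − 336/210 = -0.600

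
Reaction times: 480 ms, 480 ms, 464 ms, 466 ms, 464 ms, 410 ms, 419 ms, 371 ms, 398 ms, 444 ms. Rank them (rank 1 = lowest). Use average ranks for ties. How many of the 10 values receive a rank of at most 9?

Sorted (ascending): 371, 398, 410, 419, 444, 464, 464, 466, 480, 480
The 2 values of 464 occupy positions 6–7 → average rank (6+7)/2 = 6.5.
The 2 values of 480 occupy positions 9–10 → average rank (9+10)/2 = 9.5.
Ranks ≤ 9: {1, 2, 3, 4, 5, 6.5, 6.5, 8} → 8 values.

8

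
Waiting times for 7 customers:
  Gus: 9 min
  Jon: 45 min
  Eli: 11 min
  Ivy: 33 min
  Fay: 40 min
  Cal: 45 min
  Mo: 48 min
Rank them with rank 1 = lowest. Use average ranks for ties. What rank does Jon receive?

Sorted (ascending): 9, 11, 33, 40, 45, 45, 48
The 2 values of 45 occupy positions 5–6 → average rank (5+6)/2 = 5.5.
Jon has value 45 min → rank 5.5.

5.5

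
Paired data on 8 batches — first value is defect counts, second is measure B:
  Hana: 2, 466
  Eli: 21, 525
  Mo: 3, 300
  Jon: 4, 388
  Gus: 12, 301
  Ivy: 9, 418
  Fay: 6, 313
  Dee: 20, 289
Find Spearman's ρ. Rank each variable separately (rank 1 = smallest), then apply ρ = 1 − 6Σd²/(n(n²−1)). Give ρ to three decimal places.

-0.024

Ranks of variable 1: 1, 8, 2, 3, 6, 5, 4, 7
Ranks of variable 2: 7, 8, 2, 5, 3, 6, 4, 1
d = r₁ − r₂: -6, 0, 0, -2, 3, -1, 0, 6
d²: 36, 0, 0, 4, 9, 1, 0, 36; Σd² = 86
ρ = 1 − 6·86/(8·63) = 1 − 516/504 = -0.024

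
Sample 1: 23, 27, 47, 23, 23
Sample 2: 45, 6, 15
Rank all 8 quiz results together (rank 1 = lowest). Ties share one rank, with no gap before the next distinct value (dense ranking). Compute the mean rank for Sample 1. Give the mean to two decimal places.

3.80

Sorted (ascending): 6, 15, 23, 23, 23, 27, 45, 47
The 3 values of 23 share dense rank 3.
Remaining distinct values take the next consecutive integers.
Sample 1 values → pooled ranks: 23→3, 27→4, 47→6, 23→3, 23→3
Mean rank = (3 + 4 + 6 + 3 + 3) / 5 = 3.80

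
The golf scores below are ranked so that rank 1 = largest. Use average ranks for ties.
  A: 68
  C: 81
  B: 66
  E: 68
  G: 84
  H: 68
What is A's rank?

Sorted (descending): 84, 81, 68, 68, 68, 66
The 3 values of 68 occupy positions 3–5 → average rank 4.
A has value 68 → rank 4.

4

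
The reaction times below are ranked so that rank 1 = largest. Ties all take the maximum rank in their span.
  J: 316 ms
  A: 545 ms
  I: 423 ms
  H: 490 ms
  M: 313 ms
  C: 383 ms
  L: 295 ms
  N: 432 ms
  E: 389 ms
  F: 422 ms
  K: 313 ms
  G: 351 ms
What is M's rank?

Sorted (descending): 545, 490, 432, 423, 422, 389, 383, 351, 316, 313, 313, 295
The 2 values of 313 occupy positions 10–11 → each gets rank 11.
M has value 313 ms → rank 11.

11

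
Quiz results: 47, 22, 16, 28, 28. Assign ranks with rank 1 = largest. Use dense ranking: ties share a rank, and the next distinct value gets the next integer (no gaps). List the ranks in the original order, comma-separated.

1, 3, 4, 2, 2

Sorted (descending): 47, 28, 28, 22, 16
The 2 values of 28 share dense rank 2.
Remaining distinct values take the next consecutive integers.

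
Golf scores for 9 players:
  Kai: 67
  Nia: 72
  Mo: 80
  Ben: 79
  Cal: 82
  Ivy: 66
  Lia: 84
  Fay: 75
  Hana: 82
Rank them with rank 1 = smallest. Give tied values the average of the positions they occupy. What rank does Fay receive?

Sorted (ascending): 66, 67, 72, 75, 79, 80, 82, 82, 84
The 2 values of 82 occupy positions 7–8 → average rank (7+8)/2 = 7.5.
Fay has value 75 → rank 4.

4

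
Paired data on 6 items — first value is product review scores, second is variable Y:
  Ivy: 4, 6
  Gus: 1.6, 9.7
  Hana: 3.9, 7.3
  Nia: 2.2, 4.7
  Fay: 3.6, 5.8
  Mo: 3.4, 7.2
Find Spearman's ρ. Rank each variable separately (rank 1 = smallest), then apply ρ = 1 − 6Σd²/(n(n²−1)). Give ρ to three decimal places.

-0.143

Ranks of variable 1: 6, 1, 5, 2, 4, 3
Ranks of variable 2: 3, 6, 5, 1, 2, 4
d = r₁ − r₂: 3, -5, 0, 1, 2, -1
d²: 9, 25, 0, 1, 4, 1; Σd² = 40
ρ = 1 − 6·40/(6·35) = 1 − 240/210 = -0.143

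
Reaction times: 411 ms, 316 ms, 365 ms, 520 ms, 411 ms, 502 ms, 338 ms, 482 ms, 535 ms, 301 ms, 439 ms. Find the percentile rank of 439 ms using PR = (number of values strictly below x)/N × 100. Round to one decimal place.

54.5

N = 11.
Strictly below 439: 6. Equal to 439: 1.
PR = 6/11 × 100 = 54.5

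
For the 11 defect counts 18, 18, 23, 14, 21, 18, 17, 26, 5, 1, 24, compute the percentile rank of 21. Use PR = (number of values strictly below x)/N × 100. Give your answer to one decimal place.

63.6

N = 11.
Strictly below 21: 7. Equal to 21: 1.
PR = 7/11 × 100 = 63.6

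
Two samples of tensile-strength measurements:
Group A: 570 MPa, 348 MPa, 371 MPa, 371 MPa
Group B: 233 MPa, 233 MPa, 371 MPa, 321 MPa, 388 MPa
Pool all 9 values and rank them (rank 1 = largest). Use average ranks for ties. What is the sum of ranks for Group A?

15

Sorted (descending): 570, 388, 371, 371, 371, 348, 321, 233, 233
The 3 values of 371 occupy positions 3–5 → average rank 4.
The 2 values of 233 occupy positions 8–9 → average rank (8+9)/2 = 8.5.
Group A values → pooled ranks: 570→1, 348→6, 371→4, 371→4
Rank sum = 1 + 6 + 4 + 4 = 15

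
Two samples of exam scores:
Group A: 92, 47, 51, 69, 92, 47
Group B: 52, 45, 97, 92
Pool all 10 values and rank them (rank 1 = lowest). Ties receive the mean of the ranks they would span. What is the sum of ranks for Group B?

Sorted (ascending): 45, 47, 47, 51, 52, 69, 92, 92, 92, 97
The 2 values of 47 occupy positions 2–3 → average rank (2+3)/2 = 2.5.
The 3 values of 92 occupy positions 7–9 → average rank 8.
Group B values → pooled ranks: 52→5, 45→1, 97→10, 92→8
Rank sum = 5 + 1 + 10 + 8 = 24

24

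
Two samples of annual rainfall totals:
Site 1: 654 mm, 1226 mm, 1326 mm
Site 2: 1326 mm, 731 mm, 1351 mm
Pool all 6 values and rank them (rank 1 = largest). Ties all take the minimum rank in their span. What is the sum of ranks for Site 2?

Sorted (descending): 1351, 1326, 1326, 1226, 731, 654
The 2 values of 1326 occupy positions 2–3 → each gets rank 2.
Site 2 values → pooled ranks: 1326→2, 731→5, 1351→1
Rank sum = 2 + 5 + 1 = 8

8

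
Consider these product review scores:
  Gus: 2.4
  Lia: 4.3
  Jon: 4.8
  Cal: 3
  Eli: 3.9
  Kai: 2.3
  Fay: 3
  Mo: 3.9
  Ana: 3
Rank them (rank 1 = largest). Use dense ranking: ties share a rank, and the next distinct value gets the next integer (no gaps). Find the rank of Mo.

Sorted (descending): 4.8, 4.3, 3.9, 3.9, 3, 3, 3, 2.4, 2.3
The 2 values of 3.9 share dense rank 3.
The 3 values of 3 share dense rank 4.
Remaining distinct values take the next consecutive integers.
Mo has value 3.9 → rank 3.

3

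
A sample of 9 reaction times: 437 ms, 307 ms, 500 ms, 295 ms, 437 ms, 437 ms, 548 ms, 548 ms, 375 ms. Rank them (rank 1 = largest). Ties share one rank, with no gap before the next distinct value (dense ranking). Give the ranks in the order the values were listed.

3, 5, 2, 6, 3, 3, 1, 1, 4

Sorted (descending): 548, 548, 500, 437, 437, 437, 375, 307, 295
The 2 values of 548 share dense rank 1.
The 3 values of 437 share dense rank 3.
Remaining distinct values take the next consecutive integers.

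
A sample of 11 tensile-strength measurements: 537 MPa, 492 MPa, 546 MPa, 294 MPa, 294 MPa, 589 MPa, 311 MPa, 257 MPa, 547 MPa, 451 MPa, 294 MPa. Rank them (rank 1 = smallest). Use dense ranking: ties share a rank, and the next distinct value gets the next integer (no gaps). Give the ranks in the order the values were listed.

Sorted (ascending): 257, 294, 294, 294, 311, 451, 492, 537, 546, 547, 589
The 3 values of 294 share dense rank 2.
Remaining distinct values take the next consecutive integers.

6, 5, 7, 2, 2, 9, 3, 1, 8, 4, 2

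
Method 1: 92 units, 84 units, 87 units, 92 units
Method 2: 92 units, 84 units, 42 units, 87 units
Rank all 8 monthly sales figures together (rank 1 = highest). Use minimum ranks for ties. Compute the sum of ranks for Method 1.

Sorted (descending): 92, 92, 92, 87, 87, 84, 84, 42
The 3 values of 92 occupy positions 1–3 → each gets rank 1.
The 2 values of 87 occupy positions 4–5 → each gets rank 4.
The 2 values of 84 occupy positions 6–7 → each gets rank 6.
Method 1 values → pooled ranks: 92→1, 84→6, 87→4, 92→1
Rank sum = 1 + 6 + 4 + 1 = 12

12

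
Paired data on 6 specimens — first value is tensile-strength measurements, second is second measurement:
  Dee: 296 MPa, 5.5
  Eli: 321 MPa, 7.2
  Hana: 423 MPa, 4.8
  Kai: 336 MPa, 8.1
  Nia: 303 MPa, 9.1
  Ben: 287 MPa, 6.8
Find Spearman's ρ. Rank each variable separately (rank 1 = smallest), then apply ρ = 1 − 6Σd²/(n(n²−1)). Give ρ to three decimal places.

Ranks of variable 1: 2, 4, 6, 5, 3, 1
Ranks of variable 2: 2, 4, 1, 5, 6, 3
d = r₁ − r₂: 0, 0, 5, 0, -3, -2
d²: 0, 0, 25, 0, 9, 4; Σd² = 38
ρ = 1 − 6·38/(6·35) = 1 − 228/210 = -0.086

-0.086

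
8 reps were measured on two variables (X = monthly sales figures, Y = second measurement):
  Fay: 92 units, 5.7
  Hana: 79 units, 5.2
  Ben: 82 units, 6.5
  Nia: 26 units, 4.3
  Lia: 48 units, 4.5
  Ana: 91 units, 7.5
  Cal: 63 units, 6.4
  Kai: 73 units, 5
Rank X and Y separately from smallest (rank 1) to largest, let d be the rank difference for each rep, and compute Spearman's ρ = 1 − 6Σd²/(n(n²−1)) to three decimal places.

0.738

Ranks of variable 1: 8, 5, 6, 1, 2, 7, 3, 4
Ranks of variable 2: 5, 4, 7, 1, 2, 8, 6, 3
d = r₁ − r₂: 3, 1, -1, 0, 0, -1, -3, 1
d²: 9, 1, 1, 0, 0, 1, 9, 1; Σd² = 22
ρ = 1 − 6·22/(8·63) = 1 − 132/504 = 0.738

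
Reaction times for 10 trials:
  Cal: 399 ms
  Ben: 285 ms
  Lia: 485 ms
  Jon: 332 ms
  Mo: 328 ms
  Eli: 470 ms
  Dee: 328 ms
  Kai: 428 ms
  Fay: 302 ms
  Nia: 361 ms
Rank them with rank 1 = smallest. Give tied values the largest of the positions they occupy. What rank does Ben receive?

1

Sorted (ascending): 285, 302, 328, 328, 332, 361, 399, 428, 470, 485
The 2 values of 328 occupy positions 3–4 → each gets rank 4.
Ben has value 285 ms → rank 1.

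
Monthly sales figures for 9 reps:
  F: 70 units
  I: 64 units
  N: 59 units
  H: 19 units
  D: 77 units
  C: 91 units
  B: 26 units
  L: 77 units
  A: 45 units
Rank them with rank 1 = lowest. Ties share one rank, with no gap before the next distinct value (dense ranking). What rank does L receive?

7

Sorted (ascending): 19, 26, 45, 59, 64, 70, 77, 77, 91
The 2 values of 77 share dense rank 7.
Remaining distinct values take the next consecutive integers.
L has value 77 units → rank 7.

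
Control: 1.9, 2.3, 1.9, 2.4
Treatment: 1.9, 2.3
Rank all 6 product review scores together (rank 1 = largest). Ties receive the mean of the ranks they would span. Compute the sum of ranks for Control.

13.5

Sorted (descending): 2.4, 2.3, 2.3, 1.9, 1.9, 1.9
The 2 values of 2.3 occupy positions 2–3 → average rank (2+3)/2 = 2.5.
The 3 values of 1.9 occupy positions 4–6 → average rank 5.
Control values → pooled ranks: 1.9→5, 2.3→2.5, 1.9→5, 2.4→1
Rank sum = 5 + 2.5 + 5 + 1 = 13.5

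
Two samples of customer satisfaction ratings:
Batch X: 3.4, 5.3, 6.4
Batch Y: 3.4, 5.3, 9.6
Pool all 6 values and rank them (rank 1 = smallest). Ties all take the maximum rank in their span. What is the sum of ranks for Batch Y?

Sorted (ascending): 3.4, 3.4, 5.3, 5.3, 6.4, 9.6
The 2 values of 3.4 occupy positions 1–2 → each gets rank 2.
The 2 values of 5.3 occupy positions 3–4 → each gets rank 4.
Batch Y values → pooled ranks: 3.4→2, 5.3→4, 9.6→6
Rank sum = 2 + 4 + 6 = 12

12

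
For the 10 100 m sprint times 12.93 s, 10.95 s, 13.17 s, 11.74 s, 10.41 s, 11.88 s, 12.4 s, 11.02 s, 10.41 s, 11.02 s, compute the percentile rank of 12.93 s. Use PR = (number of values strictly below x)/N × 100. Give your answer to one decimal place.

80.0

N = 10.
Strictly below 12.93: 8. Equal to 12.93: 1.
PR = 8/10 × 100 = 80.0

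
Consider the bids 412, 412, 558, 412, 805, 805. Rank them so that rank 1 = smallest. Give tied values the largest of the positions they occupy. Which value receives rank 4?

Sorted (ascending): 412, 412, 412, 558, 805, 805
The 3 values of 412 occupy positions 1–3 → each gets rank 3.
The 2 values of 805 occupy positions 5–6 → each gets rank 6.
Rank 4 → value 558.

558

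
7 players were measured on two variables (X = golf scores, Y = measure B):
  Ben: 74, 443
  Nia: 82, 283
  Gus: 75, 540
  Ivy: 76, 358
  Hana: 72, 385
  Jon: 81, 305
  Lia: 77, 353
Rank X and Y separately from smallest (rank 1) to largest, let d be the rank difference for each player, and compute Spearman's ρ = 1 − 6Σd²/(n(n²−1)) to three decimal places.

-0.857

Ranks of variable 1: 2, 7, 3, 4, 1, 6, 5
Ranks of variable 2: 6, 1, 7, 4, 5, 2, 3
d = r₁ − r₂: -4, 6, -4, 0, -4, 4, 2
d²: 16, 36, 16, 0, 16, 16, 4; Σd² = 104
ρ = 1 − 6·104/(7·48) = 1 − 624/336 = -0.857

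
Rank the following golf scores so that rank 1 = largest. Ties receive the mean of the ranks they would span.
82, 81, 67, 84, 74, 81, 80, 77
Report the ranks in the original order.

Sorted (descending): 84, 82, 81, 81, 80, 77, 74, 67
The 2 values of 81 occupy positions 3–4 → average rank (3+4)/2 = 3.5.

2, 3.5, 8, 1, 7, 3.5, 5, 6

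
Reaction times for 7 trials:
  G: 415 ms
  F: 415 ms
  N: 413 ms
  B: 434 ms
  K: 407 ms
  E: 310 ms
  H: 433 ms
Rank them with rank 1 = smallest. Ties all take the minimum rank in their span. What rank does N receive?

Sorted (ascending): 310, 407, 413, 415, 415, 433, 434
The 2 values of 415 occupy positions 4–5 → each gets rank 4.
N has value 413 ms → rank 3.

3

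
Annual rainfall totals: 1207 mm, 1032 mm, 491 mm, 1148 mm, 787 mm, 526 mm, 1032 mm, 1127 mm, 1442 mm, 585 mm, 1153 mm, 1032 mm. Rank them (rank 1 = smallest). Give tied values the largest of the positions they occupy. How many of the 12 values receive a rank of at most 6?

Sorted (ascending): 491, 526, 585, 787, 1032, 1032, 1032, 1127, 1148, 1153, 1207, 1442
The 3 values of 1032 occupy positions 5–7 → each gets rank 7.
Ranks ≤ 6: {1, 2, 3, 4} → 4 values.

4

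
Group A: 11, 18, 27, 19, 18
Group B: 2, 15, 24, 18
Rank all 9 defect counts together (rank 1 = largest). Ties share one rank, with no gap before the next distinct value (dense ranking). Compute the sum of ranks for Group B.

Sorted (descending): 27, 24, 19, 18, 18, 18, 15, 11, 2
The 3 values of 18 share dense rank 4.
Remaining distinct values take the next consecutive integers.
Group B values → pooled ranks: 2→7, 15→5, 24→2, 18→4
Rank sum = 7 + 5 + 2 + 4 = 18

18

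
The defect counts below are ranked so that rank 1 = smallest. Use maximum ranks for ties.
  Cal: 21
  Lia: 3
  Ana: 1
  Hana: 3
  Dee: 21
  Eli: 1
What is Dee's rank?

Sorted (ascending): 1, 1, 3, 3, 21, 21
The 2 values of 1 occupy positions 1–2 → each gets rank 2.
The 2 values of 3 occupy positions 3–4 → each gets rank 4.
The 2 values of 21 occupy positions 5–6 → each gets rank 6.
Dee has value 21 → rank 6.

6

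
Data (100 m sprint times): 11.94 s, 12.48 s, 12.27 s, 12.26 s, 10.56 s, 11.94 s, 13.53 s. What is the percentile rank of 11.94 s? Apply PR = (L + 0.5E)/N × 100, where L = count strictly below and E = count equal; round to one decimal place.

N = 7.
Strictly below 11.94: 1. Equal to 11.94: 2.
PR = (1 + 0.5·2)/7 × 100 = 28.6

28.6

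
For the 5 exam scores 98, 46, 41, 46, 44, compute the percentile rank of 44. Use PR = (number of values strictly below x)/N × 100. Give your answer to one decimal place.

20.0

N = 5.
Strictly below 44: 1. Equal to 44: 1.
PR = 1/5 × 100 = 20.0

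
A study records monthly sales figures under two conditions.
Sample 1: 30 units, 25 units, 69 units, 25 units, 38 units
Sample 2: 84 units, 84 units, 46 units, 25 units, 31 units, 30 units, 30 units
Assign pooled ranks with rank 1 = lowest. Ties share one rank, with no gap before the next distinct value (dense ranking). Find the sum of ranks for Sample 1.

Sorted (ascending): 25, 25, 25, 30, 30, 30, 31, 38, 46, 69, 84, 84
The 3 values of 25 share dense rank 1.
The 3 values of 30 share dense rank 2.
The 2 values of 84 share dense rank 7.
Remaining distinct values take the next consecutive integers.
Sample 1 values → pooled ranks: 30→2, 25→1, 69→6, 25→1, 38→4
Rank sum = 2 + 1 + 6 + 1 + 4 = 14

14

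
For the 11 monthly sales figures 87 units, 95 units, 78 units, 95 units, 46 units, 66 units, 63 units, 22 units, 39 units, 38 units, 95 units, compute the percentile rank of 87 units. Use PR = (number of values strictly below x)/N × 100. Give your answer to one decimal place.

N = 11.
Strictly below 87: 7. Equal to 87: 1.
PR = 7/11 × 100 = 63.6

63.6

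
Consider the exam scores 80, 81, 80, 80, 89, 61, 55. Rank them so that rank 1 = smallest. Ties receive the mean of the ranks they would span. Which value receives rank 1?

Sorted (ascending): 55, 61, 80, 80, 80, 81, 89
The 3 values of 80 occupy positions 3–5 → average rank 4.
Rank 1 → value 55.

55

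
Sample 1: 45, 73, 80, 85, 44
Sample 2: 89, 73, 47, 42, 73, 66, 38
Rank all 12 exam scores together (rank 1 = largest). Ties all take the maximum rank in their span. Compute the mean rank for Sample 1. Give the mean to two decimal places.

6.00

Sorted (descending): 89, 85, 80, 73, 73, 73, 66, 47, 45, 44, 42, 38
The 3 values of 73 occupy positions 4–6 → each gets rank 6.
Sample 1 values → pooled ranks: 45→9, 73→6, 80→3, 85→2, 44→10
Mean rank = (9 + 6 + 3 + 2 + 10) / 5 = 6.00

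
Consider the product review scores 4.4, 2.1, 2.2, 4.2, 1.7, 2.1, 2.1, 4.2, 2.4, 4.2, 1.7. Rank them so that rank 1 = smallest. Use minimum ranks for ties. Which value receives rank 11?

4.4

Sorted (ascending): 1.7, 1.7, 2.1, 2.1, 2.1, 2.2, 2.4, 4.2, 4.2, 4.2, 4.4
The 2 values of 1.7 occupy positions 1–2 → each gets rank 1.
The 3 values of 2.1 occupy positions 3–5 → each gets rank 3.
The 3 values of 4.2 occupy positions 8–10 → each gets rank 8.
Rank 11 → value 4.4.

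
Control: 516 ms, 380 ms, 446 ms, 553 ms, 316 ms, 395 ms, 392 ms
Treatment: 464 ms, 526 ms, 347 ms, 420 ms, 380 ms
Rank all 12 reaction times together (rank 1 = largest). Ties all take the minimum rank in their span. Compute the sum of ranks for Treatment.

32

Sorted (descending): 553, 526, 516, 464, 446, 420, 395, 392, 380, 380, 347, 316
The 2 values of 380 occupy positions 9–10 → each gets rank 9.
Treatment values → pooled ranks: 464→4, 526→2, 347→11, 420→6, 380→9
Rank sum = 4 + 2 + 11 + 6 + 9 = 32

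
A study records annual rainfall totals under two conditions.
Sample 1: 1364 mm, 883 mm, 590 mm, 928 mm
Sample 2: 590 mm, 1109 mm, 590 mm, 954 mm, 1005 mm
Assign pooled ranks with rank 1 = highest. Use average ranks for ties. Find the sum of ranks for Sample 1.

Sorted (descending): 1364, 1109, 1005, 954, 928, 883, 590, 590, 590
The 3 values of 590 occupy positions 7–9 → average rank 8.
Sample 1 values → pooled ranks: 1364→1, 883→6, 590→8, 928→5
Rank sum = 1 + 6 + 8 + 5 = 20

20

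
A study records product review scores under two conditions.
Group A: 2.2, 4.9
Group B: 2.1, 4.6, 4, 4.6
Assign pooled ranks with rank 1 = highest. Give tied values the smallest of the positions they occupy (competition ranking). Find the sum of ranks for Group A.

6

Sorted (descending): 4.9, 4.6, 4.6, 4, 2.2, 2.1
The 2 values of 4.6 occupy positions 2–3 → each gets rank 2.
Group A values → pooled ranks: 2.2→5, 4.9→1
Rank sum = 5 + 1 = 6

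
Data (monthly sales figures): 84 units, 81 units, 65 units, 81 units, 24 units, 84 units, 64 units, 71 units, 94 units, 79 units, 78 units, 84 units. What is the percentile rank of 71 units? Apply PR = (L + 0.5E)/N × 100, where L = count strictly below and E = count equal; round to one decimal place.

N = 12.
Strictly below 71: 3. Equal to 71: 1.
PR = (3 + 0.5·1)/12 × 100 = 29.2

29.2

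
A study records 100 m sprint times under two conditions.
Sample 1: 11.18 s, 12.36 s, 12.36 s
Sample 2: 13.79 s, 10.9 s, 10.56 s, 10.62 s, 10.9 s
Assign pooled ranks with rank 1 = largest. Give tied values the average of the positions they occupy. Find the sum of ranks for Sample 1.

9

Sorted (descending): 13.79, 12.36, 12.36, 11.18, 10.9, 10.9, 10.62, 10.56
The 2 values of 12.36 occupy positions 2–3 → average rank (2+3)/2 = 2.5.
The 2 values of 10.9 occupy positions 5–6 → average rank (5+6)/2 = 5.5.
Sample 1 values → pooled ranks: 11.18→4, 12.36→2.5, 12.36→2.5
Rank sum = 4 + 2.5 + 2.5 = 9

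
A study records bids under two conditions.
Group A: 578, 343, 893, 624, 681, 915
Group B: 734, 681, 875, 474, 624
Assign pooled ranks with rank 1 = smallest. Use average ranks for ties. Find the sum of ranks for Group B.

30

Sorted (ascending): 343, 474, 578, 624, 624, 681, 681, 734, 875, 893, 915
The 2 values of 624 occupy positions 4–5 → average rank (4+5)/2 = 4.5.
The 2 values of 681 occupy positions 6–7 → average rank (6+7)/2 = 6.5.
Group B values → pooled ranks: 734→8, 681→6.5, 875→9, 474→2, 624→4.5
Rank sum = 8 + 6.5 + 9 + 2 + 4.5 = 30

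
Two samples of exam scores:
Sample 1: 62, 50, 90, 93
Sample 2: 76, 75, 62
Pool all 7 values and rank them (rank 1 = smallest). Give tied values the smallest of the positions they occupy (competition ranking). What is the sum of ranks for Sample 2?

Sorted (ascending): 50, 62, 62, 75, 76, 90, 93
The 2 values of 62 occupy positions 2–3 → each gets rank 2.
Sample 2 values → pooled ranks: 76→5, 75→4, 62→2
Rank sum = 5 + 4 + 2 = 11

11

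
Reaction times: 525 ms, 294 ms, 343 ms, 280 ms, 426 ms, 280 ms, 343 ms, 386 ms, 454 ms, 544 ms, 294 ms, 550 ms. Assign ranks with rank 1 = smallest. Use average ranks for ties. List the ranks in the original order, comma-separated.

10, 3.5, 5.5, 1.5, 8, 1.5, 5.5, 7, 9, 11, 3.5, 12

Sorted (ascending): 280, 280, 294, 294, 343, 343, 386, 426, 454, 525, 544, 550
The 2 values of 280 occupy positions 1–2 → average rank (1+2)/2 = 1.5.
The 2 values of 294 occupy positions 3–4 → average rank (3+4)/2 = 3.5.
The 2 values of 343 occupy positions 5–6 → average rank (5+6)/2 = 5.5.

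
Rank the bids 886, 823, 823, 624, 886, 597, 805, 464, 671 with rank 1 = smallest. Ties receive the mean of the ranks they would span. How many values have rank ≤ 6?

5

Sorted (ascending): 464, 597, 624, 671, 805, 823, 823, 886, 886
The 2 values of 823 occupy positions 6–7 → average rank (6+7)/2 = 6.5.
The 2 values of 886 occupy positions 8–9 → average rank (8+9)/2 = 8.5.
Ranks ≤ 6: {1, 2, 3, 4, 5} → 5 values.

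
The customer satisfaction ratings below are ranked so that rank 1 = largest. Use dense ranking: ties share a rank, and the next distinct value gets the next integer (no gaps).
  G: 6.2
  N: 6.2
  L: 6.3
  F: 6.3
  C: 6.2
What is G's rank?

Sorted (descending): 6.3, 6.3, 6.2, 6.2, 6.2
The 2 values of 6.3 share dense rank 1.
The 3 values of 6.2 share dense rank 2.
G has value 6.2 → rank 2.

2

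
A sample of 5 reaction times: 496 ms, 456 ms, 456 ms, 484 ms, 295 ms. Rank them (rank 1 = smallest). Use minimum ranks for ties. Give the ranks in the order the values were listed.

Sorted (ascending): 295, 456, 456, 484, 496
The 2 values of 456 occupy positions 2–3 → each gets rank 2.

5, 2, 2, 4, 1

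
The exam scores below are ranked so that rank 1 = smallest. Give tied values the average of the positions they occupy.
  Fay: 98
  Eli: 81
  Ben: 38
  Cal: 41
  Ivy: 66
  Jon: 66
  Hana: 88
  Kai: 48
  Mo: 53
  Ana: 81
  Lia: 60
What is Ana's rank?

8.5

Sorted (ascending): 38, 41, 48, 53, 60, 66, 66, 81, 81, 88, 98
The 2 values of 66 occupy positions 6–7 → average rank (6+7)/2 = 6.5.
The 2 values of 81 occupy positions 8–9 → average rank (8+9)/2 = 8.5.
Ana has value 81 → rank 8.5.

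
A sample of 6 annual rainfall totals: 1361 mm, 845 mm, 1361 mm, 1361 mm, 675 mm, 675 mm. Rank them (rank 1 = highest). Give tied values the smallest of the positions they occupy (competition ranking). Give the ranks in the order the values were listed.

Sorted (descending): 1361, 1361, 1361, 845, 675, 675
The 3 values of 1361 occupy positions 1–3 → each gets rank 1.
The 2 values of 675 occupy positions 5–6 → each gets rank 5.

1, 4, 1, 1, 5, 5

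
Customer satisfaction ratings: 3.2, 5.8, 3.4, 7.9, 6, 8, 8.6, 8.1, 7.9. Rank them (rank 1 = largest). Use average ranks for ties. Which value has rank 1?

8.6

Sorted (descending): 8.6, 8.1, 8, 7.9, 7.9, 6, 5.8, 3.4, 3.2
The 2 values of 7.9 occupy positions 4–5 → average rank (4+5)/2 = 4.5.
Rank 1 → value 8.6.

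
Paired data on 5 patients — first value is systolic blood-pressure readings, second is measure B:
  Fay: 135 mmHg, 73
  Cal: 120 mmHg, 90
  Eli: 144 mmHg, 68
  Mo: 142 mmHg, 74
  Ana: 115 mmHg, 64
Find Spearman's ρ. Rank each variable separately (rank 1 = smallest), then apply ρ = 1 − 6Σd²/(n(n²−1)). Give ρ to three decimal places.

0.100

Ranks of variable 1: 3, 2, 5, 4, 1
Ranks of variable 2: 3, 5, 2, 4, 1
d = r₁ − r₂: 0, -3, 3, 0, 0
d²: 0, 9, 9, 0, 0; Σd² = 18
ρ = 1 − 6·18/(5·24) = 1 − 108/120 = 0.100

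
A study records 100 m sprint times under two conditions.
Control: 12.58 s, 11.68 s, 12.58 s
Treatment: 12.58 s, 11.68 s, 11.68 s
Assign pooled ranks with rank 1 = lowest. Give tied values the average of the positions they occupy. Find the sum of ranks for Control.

Sorted (ascending): 11.68, 11.68, 11.68, 12.58, 12.58, 12.58
The 3 values of 11.68 occupy positions 1–3 → average rank 2.
The 3 values of 12.58 occupy positions 4–6 → average rank 5.
Control values → pooled ranks: 12.58→5, 11.68→2, 12.58→5
Rank sum = 5 + 2 + 5 = 12

12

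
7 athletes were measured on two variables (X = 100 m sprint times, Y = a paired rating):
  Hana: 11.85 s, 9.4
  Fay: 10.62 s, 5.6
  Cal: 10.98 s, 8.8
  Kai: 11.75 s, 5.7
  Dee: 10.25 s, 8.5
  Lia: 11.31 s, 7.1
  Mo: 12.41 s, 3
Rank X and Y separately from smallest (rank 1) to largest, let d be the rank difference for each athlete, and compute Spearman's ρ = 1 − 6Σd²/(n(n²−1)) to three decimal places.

-0.179

Ranks of variable 1: 6, 2, 3, 5, 1, 4, 7
Ranks of variable 2: 7, 2, 6, 3, 5, 4, 1
d = r₁ − r₂: -1, 0, -3, 2, -4, 0, 6
d²: 1, 0, 9, 4, 16, 0, 36; Σd² = 66
ρ = 1 − 6·66/(7·48) = 1 − 396/336 = -0.179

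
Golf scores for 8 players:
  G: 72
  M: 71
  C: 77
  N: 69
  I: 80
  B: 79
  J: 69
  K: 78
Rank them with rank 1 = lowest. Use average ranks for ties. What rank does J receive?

1.5

Sorted (ascending): 69, 69, 71, 72, 77, 78, 79, 80
The 2 values of 69 occupy positions 1–2 → average rank (1+2)/2 = 1.5.
J has value 69 → rank 1.5.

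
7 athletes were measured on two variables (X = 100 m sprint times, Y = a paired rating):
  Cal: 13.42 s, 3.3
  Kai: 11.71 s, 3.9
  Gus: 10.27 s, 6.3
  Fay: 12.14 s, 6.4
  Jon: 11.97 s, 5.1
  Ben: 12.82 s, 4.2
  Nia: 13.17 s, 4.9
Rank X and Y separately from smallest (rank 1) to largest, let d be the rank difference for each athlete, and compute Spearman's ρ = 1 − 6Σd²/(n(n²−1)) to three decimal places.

Ranks of variable 1: 7, 2, 1, 4, 3, 5, 6
Ranks of variable 2: 1, 2, 6, 7, 5, 3, 4
d = r₁ − r₂: 6, 0, -5, -3, -2, 2, 2
d²: 36, 0, 25, 9, 4, 4, 4; Σd² = 82
ρ = 1 − 6·82/(7·48) = 1 − 492/336 = -0.464

-0.464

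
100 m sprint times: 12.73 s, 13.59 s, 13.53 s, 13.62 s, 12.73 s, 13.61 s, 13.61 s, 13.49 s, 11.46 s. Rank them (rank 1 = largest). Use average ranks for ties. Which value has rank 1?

Sorted (descending): 13.62, 13.61, 13.61, 13.59, 13.53, 13.49, 12.73, 12.73, 11.46
The 2 values of 13.61 occupy positions 2–3 → average rank (2+3)/2 = 2.5.
The 2 values of 12.73 occupy positions 7–8 → average rank (7+8)/2 = 7.5.
Rank 1 → value 13.62.

13.62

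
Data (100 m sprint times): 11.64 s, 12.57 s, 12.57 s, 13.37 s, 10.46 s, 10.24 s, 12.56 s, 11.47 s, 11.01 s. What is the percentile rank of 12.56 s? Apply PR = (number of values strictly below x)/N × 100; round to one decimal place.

55.6

N = 9.
Strictly below 12.56: 5. Equal to 12.56: 1.
PR = 5/9 × 100 = 55.6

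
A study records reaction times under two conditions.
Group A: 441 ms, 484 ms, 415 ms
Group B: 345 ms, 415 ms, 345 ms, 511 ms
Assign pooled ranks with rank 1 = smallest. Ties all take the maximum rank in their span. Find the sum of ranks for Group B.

15

Sorted (ascending): 345, 345, 415, 415, 441, 484, 511
The 2 values of 345 occupy positions 1–2 → each gets rank 2.
The 2 values of 415 occupy positions 3–4 → each gets rank 4.
Group B values → pooled ranks: 345→2, 415→4, 345→2, 511→7
Rank sum = 2 + 4 + 2 + 7 = 15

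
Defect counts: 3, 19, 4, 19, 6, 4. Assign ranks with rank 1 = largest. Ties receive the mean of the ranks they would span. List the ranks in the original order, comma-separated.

6, 1.5, 4.5, 1.5, 3, 4.5

Sorted (descending): 19, 19, 6, 4, 4, 3
The 2 values of 19 occupy positions 1–2 → average rank (1+2)/2 = 1.5.
The 2 values of 4 occupy positions 4–5 → average rank (4+5)/2 = 4.5.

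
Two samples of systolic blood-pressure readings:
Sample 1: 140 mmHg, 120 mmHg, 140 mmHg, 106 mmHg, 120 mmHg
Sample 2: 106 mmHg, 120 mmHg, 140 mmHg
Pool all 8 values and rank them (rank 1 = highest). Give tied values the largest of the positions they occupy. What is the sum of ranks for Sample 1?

Sorted (descending): 140, 140, 140, 120, 120, 120, 106, 106
The 3 values of 140 occupy positions 1–3 → each gets rank 3.
The 3 values of 120 occupy positions 4–6 → each gets rank 6.
The 2 values of 106 occupy positions 7–8 → each gets rank 8.
Sample 1 values → pooled ranks: 140→3, 120→6, 140→3, 106→8, 120→6
Rank sum = 3 + 6 + 3 + 8 + 6 = 26

26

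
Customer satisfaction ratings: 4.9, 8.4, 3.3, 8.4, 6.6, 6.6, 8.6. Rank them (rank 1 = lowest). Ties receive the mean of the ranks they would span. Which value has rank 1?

3.3

Sorted (ascending): 3.3, 4.9, 6.6, 6.6, 8.4, 8.4, 8.6
The 2 values of 6.6 occupy positions 3–4 → average rank (3+4)/2 = 3.5.
The 2 values of 8.4 occupy positions 5–6 → average rank (5+6)/2 = 5.5.
Rank 1 → value 3.3.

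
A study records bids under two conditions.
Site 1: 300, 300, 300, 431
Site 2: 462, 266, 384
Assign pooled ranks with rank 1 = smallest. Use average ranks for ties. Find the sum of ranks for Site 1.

Sorted (ascending): 266, 300, 300, 300, 384, 431, 462
The 3 values of 300 occupy positions 2–4 → average rank 3.
Site 1 values → pooled ranks: 300→3, 300→3, 300→3, 431→6
Rank sum = 3 + 3 + 3 + 6 = 15

15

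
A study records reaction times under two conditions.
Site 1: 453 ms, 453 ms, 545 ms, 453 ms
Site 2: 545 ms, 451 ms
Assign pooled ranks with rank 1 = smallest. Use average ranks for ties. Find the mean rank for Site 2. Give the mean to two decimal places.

Sorted (ascending): 451, 453, 453, 453, 545, 545
The 3 values of 453 occupy positions 2–4 → average rank 3.
The 2 values of 545 occupy positions 5–6 → average rank (5+6)/2 = 5.5.
Site 2 values → pooled ranks: 545→5.5, 451→1
Mean rank = (5.5 + 1) / 2 = 3.25

3.25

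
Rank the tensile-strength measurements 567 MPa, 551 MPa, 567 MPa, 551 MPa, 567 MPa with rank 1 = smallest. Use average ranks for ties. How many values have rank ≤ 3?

2

Sorted (ascending): 551, 551, 567, 567, 567
The 2 values of 551 occupy positions 1–2 → average rank (1+2)/2 = 1.5.
The 3 values of 567 occupy positions 3–5 → average rank 4.
Ranks ≤ 3: {1.5, 1.5} → 2 values.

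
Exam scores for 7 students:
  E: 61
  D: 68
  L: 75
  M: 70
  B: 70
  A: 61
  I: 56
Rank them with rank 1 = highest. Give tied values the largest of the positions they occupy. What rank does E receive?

6

Sorted (descending): 75, 70, 70, 68, 61, 61, 56
The 2 values of 70 occupy positions 2–3 → each gets rank 3.
The 2 values of 61 occupy positions 5–6 → each gets rank 6.
E has value 61 → rank 6.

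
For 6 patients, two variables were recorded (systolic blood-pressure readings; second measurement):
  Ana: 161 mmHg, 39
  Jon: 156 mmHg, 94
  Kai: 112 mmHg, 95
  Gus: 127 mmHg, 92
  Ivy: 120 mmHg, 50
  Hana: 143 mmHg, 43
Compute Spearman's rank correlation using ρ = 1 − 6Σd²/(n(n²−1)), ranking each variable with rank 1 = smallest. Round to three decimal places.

Ranks of variable 1: 6, 5, 1, 3, 2, 4
Ranks of variable 2: 1, 5, 6, 4, 3, 2
d = r₁ − r₂: 5, 0, -5, -1, -1, 2
d²: 25, 0, 25, 1, 1, 4; Σd² = 56
ρ = 1 − 6·56/(6·35) = 1 − 336/210 = -0.600

-0.600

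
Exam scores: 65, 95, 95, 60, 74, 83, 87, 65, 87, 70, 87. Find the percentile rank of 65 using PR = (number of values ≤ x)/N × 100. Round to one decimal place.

N = 11.
Strictly below 65: 1. Equal to 65: 2.
PR = 3/11 × 100 = 27.3

27.3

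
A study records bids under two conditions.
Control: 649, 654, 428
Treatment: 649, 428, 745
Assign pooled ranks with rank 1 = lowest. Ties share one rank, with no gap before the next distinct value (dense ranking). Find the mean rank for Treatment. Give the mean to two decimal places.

2.33

Sorted (ascending): 428, 428, 649, 649, 654, 745
The 2 values of 428 share dense rank 1.
The 2 values of 649 share dense rank 2.
Remaining distinct values take the next consecutive integers.
Treatment values → pooled ranks: 649→2, 428→1, 745→4
Mean rank = (2 + 1 + 4) / 3 = 2.33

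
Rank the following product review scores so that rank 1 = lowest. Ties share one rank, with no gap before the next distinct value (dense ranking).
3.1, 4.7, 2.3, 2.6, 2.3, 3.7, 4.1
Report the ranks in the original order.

3, 6, 1, 2, 1, 4, 5

Sorted (ascending): 2.3, 2.3, 2.6, 3.1, 3.7, 4.1, 4.7
The 2 values of 2.3 share dense rank 1.
Remaining distinct values take the next consecutive integers.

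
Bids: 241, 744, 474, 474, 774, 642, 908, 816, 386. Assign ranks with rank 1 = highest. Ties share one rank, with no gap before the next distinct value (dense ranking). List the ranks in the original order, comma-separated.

Sorted (descending): 908, 816, 774, 744, 642, 474, 474, 386, 241
The 2 values of 474 share dense rank 6.
Remaining distinct values take the next consecutive integers.

8, 4, 6, 6, 3, 5, 1, 2, 7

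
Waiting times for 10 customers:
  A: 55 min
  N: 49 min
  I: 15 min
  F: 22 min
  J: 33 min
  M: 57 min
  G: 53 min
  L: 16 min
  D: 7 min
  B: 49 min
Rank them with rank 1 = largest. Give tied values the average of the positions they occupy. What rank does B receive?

4.5

Sorted (descending): 57, 55, 53, 49, 49, 33, 22, 16, 15, 7
The 2 values of 49 occupy positions 4–5 → average rank (4+5)/2 = 4.5.
B has value 49 min → rank 4.5.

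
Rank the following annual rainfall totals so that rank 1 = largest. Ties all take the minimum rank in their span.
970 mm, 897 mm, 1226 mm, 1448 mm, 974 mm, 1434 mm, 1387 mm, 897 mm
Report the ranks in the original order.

6, 7, 4, 1, 5, 2, 3, 7

Sorted (descending): 1448, 1434, 1387, 1226, 974, 970, 897, 897
The 2 values of 897 occupy positions 7–8 → each gets rank 7.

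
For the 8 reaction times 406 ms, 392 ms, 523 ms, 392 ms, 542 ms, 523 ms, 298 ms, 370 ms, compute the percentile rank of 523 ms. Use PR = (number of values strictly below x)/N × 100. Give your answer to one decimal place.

62.5

N = 8.
Strictly below 523: 5. Equal to 523: 2.
PR = 5/8 × 100 = 62.5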